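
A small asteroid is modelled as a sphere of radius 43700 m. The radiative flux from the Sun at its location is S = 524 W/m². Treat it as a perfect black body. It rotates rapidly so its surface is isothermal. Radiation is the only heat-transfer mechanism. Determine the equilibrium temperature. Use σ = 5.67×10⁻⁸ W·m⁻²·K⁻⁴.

T ≈ 219 K

At equilibrium, absorbed power = emitted power.
Absorbing cross-section = πr² = 5.999×10⁹ m²; emitting surface = 4πr² = 2.400×10¹⁰ m² (ratio 4).
S·A_cross = εσ·A_surf·T⁴  ⇒  T⁴ = S/(4σ).
T⁴ = 1.00·524/(4·5.67×10⁻⁸) = 2.310×10⁹ K⁴.
T = (2.310×10⁹)^(1/4).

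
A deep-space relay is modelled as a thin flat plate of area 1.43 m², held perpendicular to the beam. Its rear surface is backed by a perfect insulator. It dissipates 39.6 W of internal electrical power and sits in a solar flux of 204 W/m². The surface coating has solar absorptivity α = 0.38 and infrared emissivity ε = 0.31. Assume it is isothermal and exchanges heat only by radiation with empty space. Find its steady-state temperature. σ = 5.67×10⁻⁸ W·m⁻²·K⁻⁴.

T ≈ 278 K

At steady state, absorbed solar power + internal power = radiated power.
Absorbed: α·S·A_cross = 0.38·204·1.430 = 110.9 W (cross-section A).
Total input = 110.9 + 39.6 = 150.5 W.
Radiated: εσ·A_surf·T⁴ with A_surf = A = 1.430 m².
T⁴ = 150.5/(0.31·5.67×10⁻⁸·1.430) = 5.986×10⁹ K⁴.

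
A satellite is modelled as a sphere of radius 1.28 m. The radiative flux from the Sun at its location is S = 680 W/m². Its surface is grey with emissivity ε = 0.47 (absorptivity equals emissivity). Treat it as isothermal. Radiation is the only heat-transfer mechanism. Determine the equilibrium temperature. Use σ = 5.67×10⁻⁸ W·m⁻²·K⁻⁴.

At equilibrium, absorbed power = emitted power.
Absorbing cross-section = πr² = 5.147 m²; emitting surface = 4πr² = 20.59 m² (ratio 4).
εS·A_cross = εσ·A_surf·T⁴  ⇒  T⁴ = S/(4σ)   (ε cancels).
T⁴ = 680/(4·5.67×10⁻⁸) = 2.998×10⁹ K⁴.
T = (2.998×10⁹)^(1/4).

T ≈ 234 K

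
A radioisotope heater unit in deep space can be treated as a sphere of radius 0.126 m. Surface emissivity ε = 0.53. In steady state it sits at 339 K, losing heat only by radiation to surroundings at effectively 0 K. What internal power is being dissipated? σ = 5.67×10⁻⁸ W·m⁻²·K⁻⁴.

P ≈ 79.2 W

Steady state: P = εσA T⁴.
A = 4πr² = 0.1995 m²; T⁴ = (339)⁴ = 1.321×10¹⁰ K⁴.
P = 0.53 × 5.67×10⁻⁸ × 0.1995 × 1.321×10¹⁰.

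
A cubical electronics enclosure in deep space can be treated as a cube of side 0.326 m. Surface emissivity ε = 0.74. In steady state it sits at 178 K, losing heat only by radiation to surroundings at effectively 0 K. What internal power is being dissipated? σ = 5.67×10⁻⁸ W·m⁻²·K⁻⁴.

Steady state: P = εσA T⁴.
A = 6L² = 0.6377 m²; T⁴ = (178)⁴ = 1.004×10⁹ K⁴.
P = 0.74 × 5.67×10⁻⁸ × 0.6377 × 1.004×10⁹.

P ≈ 26.9 W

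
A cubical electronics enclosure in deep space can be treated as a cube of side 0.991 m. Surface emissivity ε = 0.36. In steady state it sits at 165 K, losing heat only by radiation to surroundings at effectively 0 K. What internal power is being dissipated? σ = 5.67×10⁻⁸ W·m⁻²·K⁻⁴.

P ≈ 89.1 W

Steady state: P = εσA T⁴.
A = 6L² = 5.892 m²; T⁴ = (165)⁴ = 7.412×10⁸ K⁴.
P = 0.36 × 5.67×10⁻⁸ × 5.892 × 7.412×10⁸.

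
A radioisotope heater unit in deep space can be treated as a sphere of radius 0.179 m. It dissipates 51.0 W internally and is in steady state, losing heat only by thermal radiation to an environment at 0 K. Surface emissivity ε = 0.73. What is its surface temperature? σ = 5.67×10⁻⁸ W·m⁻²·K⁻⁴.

T ≈ 235 K

Steady state: internal power = radiated power, P = εσA T⁴.
Radiating area A = 4πr² = 0.4026 m².
T⁴ = P/(εσA) = 51.0/(0.73·5.67×10⁻⁸·0.4026) = 3.060×10⁹ K⁴.
T = (3.060×10⁹)^(1/4).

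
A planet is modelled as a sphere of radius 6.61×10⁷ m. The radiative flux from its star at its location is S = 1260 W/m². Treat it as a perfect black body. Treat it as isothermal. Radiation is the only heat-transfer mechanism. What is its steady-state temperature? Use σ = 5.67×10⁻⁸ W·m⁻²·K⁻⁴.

T ≈ 273 K

At equilibrium, absorbed power = emitted power.
Absorbing cross-section = πr² = 1.373×10¹⁶ m²; emitting surface = 4πr² = 5.491×10¹⁶ m² (ratio 4).
S·A_cross = εσ·A_surf·T⁴  ⇒  T⁴ = S/(4σ).
T⁴ = 1.00·1260/(4·5.67×10⁻⁸) = 5.556×10⁹ K⁴.
T = (5.556×10⁹)^(1/4).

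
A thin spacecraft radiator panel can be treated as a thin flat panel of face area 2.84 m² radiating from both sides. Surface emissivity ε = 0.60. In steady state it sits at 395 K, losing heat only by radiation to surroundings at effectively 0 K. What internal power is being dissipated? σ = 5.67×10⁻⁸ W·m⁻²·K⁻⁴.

Steady state: P = εσA T⁴.
A = 2·2.84 = 5.680 m²; T⁴ = (395)⁴ = 2.434×10¹⁰ K⁴.
P = 0.60 × 5.67×10⁻⁸ × 5.680 × 2.434×10¹⁰.

P ≈ 4700 W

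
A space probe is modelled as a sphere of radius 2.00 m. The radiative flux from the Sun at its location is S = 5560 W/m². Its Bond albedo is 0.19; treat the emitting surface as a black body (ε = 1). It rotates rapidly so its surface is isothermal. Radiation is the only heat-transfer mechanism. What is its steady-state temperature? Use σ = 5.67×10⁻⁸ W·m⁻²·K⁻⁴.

At equilibrium, absorbed power = emitted power.
Absorbing cross-section = πr² = 12.57 m²; emitting surface = 4πr² = 50.27 m² (ratio 4).
(1−a)S·A_cross = εσ·A_surf·T⁴  ⇒  T⁴ = (1−a)S/(4σ).
T⁴ = 0.810·5560/(4·5.67×10⁻⁸) = 1.986×10¹⁰ K⁴.
T = (1.986×10¹⁰)^(1/4).

T ≈ 375 K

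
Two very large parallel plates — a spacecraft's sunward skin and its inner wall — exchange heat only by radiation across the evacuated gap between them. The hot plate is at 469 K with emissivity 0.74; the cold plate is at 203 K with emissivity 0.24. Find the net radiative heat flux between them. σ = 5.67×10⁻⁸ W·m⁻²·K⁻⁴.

For two infinite grey parallel plates, q = σ(T₁⁴ − T₂⁴)/(1/ε₁ + 1/ε₂ − 1).
T₁⁴ − T₂⁴ = 4.838×10¹⁰ − 1.698×10⁹ = 4.668×10¹⁰ K⁴.
1/ε₁ + 1/ε₂ − 1 = 1.351 + 4.167 − 1 = 4.518.
q = 5.67×10⁻⁸ × 4.668×10¹⁰ / 4.518.

q ≈ 586 W/m²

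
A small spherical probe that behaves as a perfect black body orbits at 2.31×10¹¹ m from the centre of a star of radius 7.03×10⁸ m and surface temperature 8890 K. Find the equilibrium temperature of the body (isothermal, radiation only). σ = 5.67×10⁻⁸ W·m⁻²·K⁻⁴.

T ≈ 347 K

The star's surface emits σT_*⁴; at distance d the flux is S = σT_*⁴(R_*/d)².
S = 5.67×10⁻⁸·(8890)⁴·(7.03×10⁸/2.31×10¹¹)² = 3280 W/m².
For an isothermal sphere T⁴ = (1−a)S/(4σ) = 1.446×10¹⁰ K⁴.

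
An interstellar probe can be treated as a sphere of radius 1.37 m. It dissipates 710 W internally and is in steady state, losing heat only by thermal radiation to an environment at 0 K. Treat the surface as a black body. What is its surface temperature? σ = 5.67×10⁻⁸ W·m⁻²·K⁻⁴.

T ≈ 152 K

Steady state: internal power = radiated power, P = εσA T⁴.
Radiating area A = 4πr² = 23.59 m².
T⁴ = P/(εσA) = 710/(1.0·5.67×10⁻⁸·23.59) = 5.309×10⁸ K⁴.
T = (5.309×10⁸)^(1/4).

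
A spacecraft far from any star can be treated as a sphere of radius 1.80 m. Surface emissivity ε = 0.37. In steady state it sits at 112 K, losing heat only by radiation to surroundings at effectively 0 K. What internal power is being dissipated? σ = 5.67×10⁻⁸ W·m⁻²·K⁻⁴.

P ≈ 134 W

Steady state: P = εσA T⁴.
A = 4πr² = 40.72 m²; T⁴ = (112)⁴ = 1.574×10⁸ K⁴.
P = 0.37 × 5.67×10⁻⁸ × 40.72 × 1.574×10⁸.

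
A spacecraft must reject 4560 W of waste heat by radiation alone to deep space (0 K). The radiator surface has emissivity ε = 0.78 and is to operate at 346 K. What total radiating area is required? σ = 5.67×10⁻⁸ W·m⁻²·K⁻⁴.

A ≈ 7.19 m²

P = εσA T⁴ ⇒ A = P/(εσT⁴).
T⁴ = 1.433×10¹⁰ K⁴.
A = 4560/(0.78 × 5.67×10⁻⁸ × 1.433×10¹⁰).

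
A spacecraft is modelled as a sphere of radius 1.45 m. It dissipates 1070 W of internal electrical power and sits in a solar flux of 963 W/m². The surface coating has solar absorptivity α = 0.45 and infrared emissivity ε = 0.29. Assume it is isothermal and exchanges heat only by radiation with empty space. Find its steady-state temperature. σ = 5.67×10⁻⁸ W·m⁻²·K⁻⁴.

T ≈ 308 K

At steady state, absorbed solar power + internal power = radiated power.
Absorbed: α·S·A_cross = 0.45·963·6.605 = 2862 W (cross-section πr²).
Total input = 2862 + 1070 = 3932 W.
Radiated: εσ·A_surf·T⁴ with A_surf = 4πr² = 26.42 m².
T⁴ = 3932/(0.29·5.67×10⁻⁸·26.42) = 9.052×10⁹ K⁴.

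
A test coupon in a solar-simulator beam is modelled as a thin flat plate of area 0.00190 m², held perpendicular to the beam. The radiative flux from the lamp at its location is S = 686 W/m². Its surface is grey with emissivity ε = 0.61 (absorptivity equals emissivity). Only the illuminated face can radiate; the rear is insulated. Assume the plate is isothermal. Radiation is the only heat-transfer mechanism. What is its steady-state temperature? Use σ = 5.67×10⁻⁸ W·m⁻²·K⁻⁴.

T ≈ 332 K

At equilibrium, absorbed power = emitted power.
Absorbing cross-section = A = 0.001900 m²; emitting surface = A = 0.001900 m² (ratio 1).
εS·A_cross = εσ·A_surf·T⁴  ⇒  T⁴ = S/(1σ)   (ε cancels).
T⁴ = 686/(1·5.67×10⁻⁸) = 1.210×10¹⁰ K⁴.
T = (1.210×10¹⁰)^(1/4).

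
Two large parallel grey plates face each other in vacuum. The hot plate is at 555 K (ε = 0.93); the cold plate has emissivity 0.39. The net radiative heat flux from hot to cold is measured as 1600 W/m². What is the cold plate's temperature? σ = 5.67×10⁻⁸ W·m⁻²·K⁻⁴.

q = σ(T₁⁴ − T₂⁴)/(1/ε₁ + 1/ε₂ − 1); denominator = 2.639.
T₂⁴ = T₁⁴ − q·(1/ε₁+1/ε₂−1)/σ = 9.488×10¹⁰ − 1600·2.639/5.67×10⁻⁸
    = 2.040×10¹⁰ K⁴.

T₂ ≈ 378 K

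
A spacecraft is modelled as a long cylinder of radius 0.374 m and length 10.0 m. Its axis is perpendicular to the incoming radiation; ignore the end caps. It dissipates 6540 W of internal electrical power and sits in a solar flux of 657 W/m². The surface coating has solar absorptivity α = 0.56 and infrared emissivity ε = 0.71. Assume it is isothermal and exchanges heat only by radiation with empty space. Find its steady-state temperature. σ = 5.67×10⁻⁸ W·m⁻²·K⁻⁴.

At steady state, absorbed solar power + internal power = radiated power.
Absorbed: α·S·A_cross = 0.56·657·7.480 = 2752 W (cross-section 2rL).
Total input = 2752 + 6540 = 9292 W.
Radiated: εσ·A_surf·T⁴ with A_surf = 2πrL = 23.50 m².
T⁴ = 9292/(0.71·5.67×10⁻⁸·23.50) = 9.822×10⁹ K⁴.

T ≈ 315 K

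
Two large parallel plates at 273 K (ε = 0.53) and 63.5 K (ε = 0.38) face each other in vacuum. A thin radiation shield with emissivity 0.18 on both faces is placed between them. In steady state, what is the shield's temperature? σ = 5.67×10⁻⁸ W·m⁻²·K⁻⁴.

T_s ≈ 233 K

In steady state the net flux on the hot side equals that on the cold side.
σ(T₁⁴−T_s⁴)/D₁ = σ(T_s⁴−T₂⁴)/D₂, with D₁ = 1/ε₁+1/ε_s−1 = 6.442, D₂ = 1/ε_s+1/ε₂−1 = 7.187.
Solve for T_s⁴: T_s⁴ = (D₂·T₁⁴ + D₁·T₂⁴)/(D₁+D₂) = 2.937×10⁹ K⁴.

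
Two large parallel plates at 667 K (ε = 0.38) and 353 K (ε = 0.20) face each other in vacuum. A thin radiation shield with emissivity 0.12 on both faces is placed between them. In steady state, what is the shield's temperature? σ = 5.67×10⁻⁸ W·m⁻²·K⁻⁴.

In steady state the net flux on the hot side equals that on the cold side.
σ(T₁⁴−T_s⁴)/D₁ = σ(T_s⁴−T₂⁴)/D₂, with D₁ = 1/ε₁+1/ε_s−1 = 9.965, D₂ = 1/ε_s+1/ε₂−1 = 12.33.
Solve for T_s⁴: T_s⁴ = (D₂·T₁⁴ + D₁·T₂⁴)/(D₁+D₂) = 1.164×10¹¹ K⁴.

T_s ≈ 584 K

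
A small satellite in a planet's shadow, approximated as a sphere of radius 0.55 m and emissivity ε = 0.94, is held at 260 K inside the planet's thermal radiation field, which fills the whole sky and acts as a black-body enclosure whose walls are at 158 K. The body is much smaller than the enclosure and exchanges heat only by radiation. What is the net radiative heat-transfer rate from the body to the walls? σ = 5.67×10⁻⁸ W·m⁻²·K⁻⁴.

P_net ≈ 800 W

For a small grey body in a large enclosure: P_net = εσA(T_body⁴ − T_wall⁴).
A = 4πr² = 3.801 m²; T_body⁴ − T_wall⁴ = 4.570×10⁹ − 6.232×10⁸ = 3.947×10⁹ K⁴.
|P_net| = 0.94·5.67×10⁻⁸·3.801·3.947×10⁹.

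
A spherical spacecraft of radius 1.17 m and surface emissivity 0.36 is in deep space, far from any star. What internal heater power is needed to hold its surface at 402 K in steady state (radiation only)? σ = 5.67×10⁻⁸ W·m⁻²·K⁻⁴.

P ≈ 9170 W

P = εσ·4πr²·T⁴.
4πr² = 17.20 m²; T⁴ = 2.612×10¹⁰ K⁴.
P = 0.36·5.67×10⁻⁸·17.20·2.612×10¹⁰.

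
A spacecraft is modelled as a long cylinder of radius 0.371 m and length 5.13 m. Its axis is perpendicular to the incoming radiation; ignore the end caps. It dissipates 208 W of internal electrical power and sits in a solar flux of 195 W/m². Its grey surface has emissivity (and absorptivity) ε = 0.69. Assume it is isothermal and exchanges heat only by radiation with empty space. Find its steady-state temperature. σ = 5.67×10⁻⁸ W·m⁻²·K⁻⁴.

T ≈ 198 K

At steady state, absorbed solar power + internal power = radiated power.
Absorbed: α·S·A_cross = 0.69·195·3.806 = 512.2 W (cross-section 2rL).
Total input = 512.2 + 208 = 720.2 W.
Radiated: εσ·A_surf·T⁴ with A_surf = 2πrL = 11.96 m².
T⁴ = 720.2/(0.69·5.67×10⁻⁸·11.96) = 1.539×10⁹ K⁴.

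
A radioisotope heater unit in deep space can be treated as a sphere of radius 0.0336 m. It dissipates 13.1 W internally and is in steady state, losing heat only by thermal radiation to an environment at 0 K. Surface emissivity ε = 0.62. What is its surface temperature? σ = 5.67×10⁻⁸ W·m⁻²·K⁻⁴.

Steady state: internal power = radiated power, P = εσA T⁴.
Radiating area A = 4πr² = 0.01419 m².
T⁴ = P/(εσA) = 13.1/(0.62·5.67×10⁻⁸·0.01419) = 2.627×10¹⁰ K⁴.
T = (2.627×10¹⁰)^(1/4).

T ≈ 403 K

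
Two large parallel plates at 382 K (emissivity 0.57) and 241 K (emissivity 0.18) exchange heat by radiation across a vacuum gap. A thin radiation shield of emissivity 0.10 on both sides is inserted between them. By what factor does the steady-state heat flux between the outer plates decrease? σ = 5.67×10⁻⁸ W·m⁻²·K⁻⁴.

Without shield: q₀ = σΔ(T⁴)/(1/ε₁+1/ε₂−1) with denominator 6.310.
With shield the two gaps are in series; the resistances add: (1/ε₁+1/ε_s−1)+(1/ε_s+1/ε₂−1) = 10.75+14.56 = 25.31.
Heat-flux ratio q₀/q = 25.31/6.310.

factor ≈ 4.01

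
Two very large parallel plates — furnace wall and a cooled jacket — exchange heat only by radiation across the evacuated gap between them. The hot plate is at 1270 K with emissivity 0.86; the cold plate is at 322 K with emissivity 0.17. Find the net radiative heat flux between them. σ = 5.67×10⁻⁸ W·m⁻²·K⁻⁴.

q ≈ 24300 W/m²

For two infinite grey parallel plates, q = σ(T₁⁴ − T₂⁴)/(1/ε₁ + 1/ε₂ − 1).
T₁⁴ − T₂⁴ = 2.601×10¹² − 1.075×10¹⁰ = 2.591×10¹² K⁴.
1/ε₁ + 1/ε₂ − 1 = 1.163 + 5.882 − 1 = 6.045.
q = 5.67×10⁻⁸ × 2.591×10¹² / 6.045.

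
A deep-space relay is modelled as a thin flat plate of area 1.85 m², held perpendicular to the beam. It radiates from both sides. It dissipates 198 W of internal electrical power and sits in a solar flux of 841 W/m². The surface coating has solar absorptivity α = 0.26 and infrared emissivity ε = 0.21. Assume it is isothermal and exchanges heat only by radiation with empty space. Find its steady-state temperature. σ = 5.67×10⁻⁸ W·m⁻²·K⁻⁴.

T ≈ 342 K

At steady state, absorbed solar power + internal power = radiated power.
Absorbed: α·S·A_cross = 0.26·841·1.850 = 404.5 W (cross-section A).
Total input = 404.5 + 198 = 602.5 W.
Radiated: εσ·A_surf·T⁴ with A_surf = 2A = 3.700 m².
T⁴ = 602.5/(0.21·5.67×10⁻⁸·3.700) = 1.368×10¹⁰ K⁴.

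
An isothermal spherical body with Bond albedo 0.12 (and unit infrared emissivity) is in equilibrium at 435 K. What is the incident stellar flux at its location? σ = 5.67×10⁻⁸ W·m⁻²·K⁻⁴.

S ≈ 9230 W/m²

(1−a)S·πr² = σ·4πr²·T⁴ ⇒ S = 4σT⁴/(1−a).
S = 4·5.67×10⁻⁸·3.581×10¹⁰/0.880.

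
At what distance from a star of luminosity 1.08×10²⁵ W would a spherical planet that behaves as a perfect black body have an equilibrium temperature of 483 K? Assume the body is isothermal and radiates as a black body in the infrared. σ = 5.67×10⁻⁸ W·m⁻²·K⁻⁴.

For an isothermal black-emitting sphere, (1−a)S·πr² = σ·4πr²·T⁴ ⇒ S = 4σT⁴/(1−a).
S = 4·5.67×10⁻⁸·(483)⁴/1.00 = 12340 W/m².
Flux falls as S = L/(4πd²), so d = √(L/(4πS)) = √(1.08×10²⁵/(4π·12340)).

d ≈ 8.34×10⁹ m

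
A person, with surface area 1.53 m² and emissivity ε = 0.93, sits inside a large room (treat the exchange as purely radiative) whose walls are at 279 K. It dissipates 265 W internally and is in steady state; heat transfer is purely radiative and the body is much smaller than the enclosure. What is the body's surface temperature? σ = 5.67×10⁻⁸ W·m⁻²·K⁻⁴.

T ≈ 311 K

For a small grey body in a large enclosure, net radiated power = εσA(T⁴ − T_w⁴).
Steady state: P = εσA(T⁴ − T_w⁴) with A = 1.53 m².
T⁴ = P/(εσA) + T_w⁴ = 265/(0.93·5.67×10⁻⁸·1.530) + (279)⁴
    = 3.285×10⁹ + 6.059×10⁹ = 9.344×10⁹ K⁴.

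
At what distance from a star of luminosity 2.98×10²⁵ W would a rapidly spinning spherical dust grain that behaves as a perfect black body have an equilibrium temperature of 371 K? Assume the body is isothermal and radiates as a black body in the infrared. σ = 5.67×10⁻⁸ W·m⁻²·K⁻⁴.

For an isothermal black-emitting sphere, (1−a)S·πr² = σ·4πr²·T⁴ ⇒ S = 4σT⁴/(1−a).
S = 4·5.67×10⁻⁸·(371)⁴/1.00 = 4297 W/m².
Flux falls as S = L/(4πd²), so d = √(L/(4πS)) = √(2.98×10²⁵/(4π·4297)).

d ≈ 2.35×10¹⁰ m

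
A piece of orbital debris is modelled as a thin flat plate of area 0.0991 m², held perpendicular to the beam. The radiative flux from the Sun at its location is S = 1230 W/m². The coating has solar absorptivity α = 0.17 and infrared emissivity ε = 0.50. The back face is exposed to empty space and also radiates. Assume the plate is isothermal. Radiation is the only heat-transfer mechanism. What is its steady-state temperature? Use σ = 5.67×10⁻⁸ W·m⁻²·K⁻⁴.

T ≈ 246 K

At equilibrium, absorbed power = emitted power.
Absorbing cross-section = A = 0.09910 m²; emitting surface = 2A = 0.1982 m² (ratio 2).
αS·A_cross = εσ·A_surf·T⁴  ⇒  T⁴ = αS/(ε·2σ).
T⁴ = 0.170·1230/(0.50·2·5.67×10⁻⁸) = 3.688×10⁹ K⁴.
T = (3.688×10⁹)^(1/4).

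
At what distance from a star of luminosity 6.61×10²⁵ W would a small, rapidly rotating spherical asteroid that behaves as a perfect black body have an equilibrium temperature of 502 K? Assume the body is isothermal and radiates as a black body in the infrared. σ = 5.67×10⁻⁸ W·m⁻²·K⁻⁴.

For an isothermal black-emitting sphere, (1−a)S·πr² = σ·4πr²·T⁴ ⇒ S = 4σT⁴/(1−a).
S = 4·5.67×10⁻⁸·(502)⁴/1.00 = 14400 W/m².
Flux falls as S = L/(4πd²), so d = √(L/(4πS)) = √(6.61×10²⁵/(4π·14400)).

d ≈ 1.91×10¹⁰ m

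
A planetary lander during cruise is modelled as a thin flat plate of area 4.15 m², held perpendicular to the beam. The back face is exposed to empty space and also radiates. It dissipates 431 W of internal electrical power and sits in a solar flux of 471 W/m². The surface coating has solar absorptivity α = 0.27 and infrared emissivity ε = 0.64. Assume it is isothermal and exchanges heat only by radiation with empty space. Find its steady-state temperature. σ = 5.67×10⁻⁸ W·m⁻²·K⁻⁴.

T ≈ 238 K

At steady state, absorbed solar power + internal power = radiated power.
Absorbed: α·S·A_cross = 0.27·471·4.150 = 527.8 W (cross-section A).
Total input = 527.8 + 431 = 958.8 W.
Radiated: εσ·A_surf·T⁴ with A_surf = 2A = 8.300 m².
T⁴ = 958.8/(0.64·5.67×10⁻⁸·8.300) = 3.183×10⁹ K⁴.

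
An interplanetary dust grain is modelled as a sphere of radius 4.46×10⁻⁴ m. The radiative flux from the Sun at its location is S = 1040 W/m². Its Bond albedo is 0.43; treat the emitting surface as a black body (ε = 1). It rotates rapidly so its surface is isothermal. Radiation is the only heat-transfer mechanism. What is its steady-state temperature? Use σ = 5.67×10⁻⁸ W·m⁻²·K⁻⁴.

T ≈ 226 K

At equilibrium, absorbed power = emitted power.
Absorbing cross-section = πr² = 6.249×10⁻⁷ m²; emitting surface = 4πr² = 2.500×10⁻⁶ m² (ratio 4).
(1−a)S·A_cross = εσ·A_surf·T⁴  ⇒  T⁴ = (1−a)S/(4σ).
T⁴ = 0.570·1040/(4·5.67×10⁻⁸) = 2.614×10⁹ K⁴.
T = (2.614×10⁹)^(1/4).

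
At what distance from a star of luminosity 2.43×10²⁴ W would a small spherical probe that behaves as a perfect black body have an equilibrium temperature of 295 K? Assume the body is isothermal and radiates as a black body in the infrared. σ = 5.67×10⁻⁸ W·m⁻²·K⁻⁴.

For an isothermal black-emitting sphere, (1−a)S·πr² = σ·4πr²·T⁴ ⇒ S = 4σT⁴/(1−a).
S = 4·5.67×10⁻⁸·(295)⁴/1.00 = 1718 W/m².
Flux falls as S = L/(4πd²), so d = √(L/(4πS)) = √(2.43×10²⁴/(4π·1718)).

d ≈ 1.06×10¹⁰ m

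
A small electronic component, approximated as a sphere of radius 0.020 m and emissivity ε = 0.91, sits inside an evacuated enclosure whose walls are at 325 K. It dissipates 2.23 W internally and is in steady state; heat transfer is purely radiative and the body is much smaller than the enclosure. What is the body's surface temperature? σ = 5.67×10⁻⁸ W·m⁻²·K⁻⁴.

T ≈ 375 K

For a small grey body in a large enclosure, net radiated power = εσA(T⁴ − T_w⁴).
Steady state: P = εσA(T⁴ − T_w⁴) with A = 4πr² = 0.005027 m².
T⁴ = P/(εσA) + T_w⁴ = 2.23/(0.91·5.67×10⁻⁸·0.005027) + (325)⁴
    = 8.598×10⁹ + 1.116×10¹⁰ = 1.975×10¹⁰ K⁴.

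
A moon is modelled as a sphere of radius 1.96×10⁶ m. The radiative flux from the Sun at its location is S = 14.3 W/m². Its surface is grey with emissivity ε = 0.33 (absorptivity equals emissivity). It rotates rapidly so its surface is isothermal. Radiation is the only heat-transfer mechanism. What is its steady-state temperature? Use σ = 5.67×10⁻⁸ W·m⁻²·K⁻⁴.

At equilibrium, absorbed power = emitted power.
Absorbing cross-section = πr² = 1.207×10¹³ m²; emitting surface = 4πr² = 4.827×10¹³ m² (ratio 4).
εS·A_cross = εσ·A_surf·T⁴  ⇒  T⁴ = S/(4σ)   (ε cancels).
T⁴ = 14.3/(4·5.67×10⁻⁸) = 6.305×10⁷ K⁴.
T = (6.305×10⁷)^(1/4).

T ≈ 89.1 K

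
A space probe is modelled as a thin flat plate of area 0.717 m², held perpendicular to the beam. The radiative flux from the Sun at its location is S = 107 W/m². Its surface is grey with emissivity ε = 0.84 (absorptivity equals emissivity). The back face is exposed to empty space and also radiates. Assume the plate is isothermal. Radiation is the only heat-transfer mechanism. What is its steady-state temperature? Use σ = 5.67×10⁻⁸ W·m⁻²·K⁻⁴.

At equilibrium, absorbed power = emitted power.
Absorbing cross-section = A = 0.7170 m²; emitting surface = 2A = 1.434 m² (ratio 2).
εS·A_cross = εσ·A_surf·T⁴  ⇒  T⁴ = S/(2σ)   (ε cancels).
T⁴ = 107/(2·5.67×10⁻⁸) = 9.436×10⁸ K⁴.
T = (9.436×10⁸)^(1/4).

T ≈ 175 K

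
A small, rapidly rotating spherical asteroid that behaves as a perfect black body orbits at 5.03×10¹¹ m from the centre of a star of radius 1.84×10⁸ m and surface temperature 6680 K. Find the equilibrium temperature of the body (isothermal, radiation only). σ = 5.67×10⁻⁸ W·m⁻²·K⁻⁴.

T ≈ 90.3 K

The star's surface emits σT_*⁴; at distance d the flux is S = σT_*⁴(R_*/d)².
S = 5.67×10⁻⁸·(6680)⁴·(1.84×10⁸/5.03×10¹¹)² = 15.11 W/m².
For an isothermal sphere T⁴ = (1−a)S/(4σ) = 6.661×10⁷ K⁴.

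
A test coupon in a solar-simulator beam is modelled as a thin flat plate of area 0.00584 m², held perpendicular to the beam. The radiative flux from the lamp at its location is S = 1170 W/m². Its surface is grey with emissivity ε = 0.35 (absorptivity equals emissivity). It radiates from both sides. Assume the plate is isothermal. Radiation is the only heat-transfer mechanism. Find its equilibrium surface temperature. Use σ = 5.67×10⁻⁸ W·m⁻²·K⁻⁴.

T ≈ 319 K

At equilibrium, absorbed power = emitted power.
Absorbing cross-section = A = 0.005840 m²; emitting surface = 2A = 0.01168 m² (ratio 2).
εS·A_cross = εσ·A_surf·T⁴  ⇒  T⁴ = S/(2σ)   (ε cancels).
T⁴ = 1170/(2·5.67×10⁻⁸) = 1.032×10¹⁰ K⁴.
T = (1.032×10¹⁰)^(1/4).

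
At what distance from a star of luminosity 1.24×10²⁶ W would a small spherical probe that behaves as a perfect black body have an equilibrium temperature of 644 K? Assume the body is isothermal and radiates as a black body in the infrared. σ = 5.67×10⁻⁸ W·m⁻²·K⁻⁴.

For an isothermal black-emitting sphere, (1−a)S·πr² = σ·4πr²·T⁴ ⇒ S = 4σT⁴/(1−a).
S = 4·5.67×10⁻⁸·(644)⁴/1.00 = 39010 W/m².
Flux falls as S = L/(4πd²), so d = √(L/(4πS)) = √(1.24×10²⁶/(4π·39010)).

d ≈ 1.59×10¹⁰ m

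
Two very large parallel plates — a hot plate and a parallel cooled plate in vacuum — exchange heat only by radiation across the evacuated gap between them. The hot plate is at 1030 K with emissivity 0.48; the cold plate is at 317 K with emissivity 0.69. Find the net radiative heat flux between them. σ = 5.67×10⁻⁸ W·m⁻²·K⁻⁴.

q ≈ 25000 W/m²

For two infinite grey parallel plates, q = σ(T₁⁴ − T₂⁴)/(1/ε₁ + 1/ε₂ − 1).
T₁⁴ − T₂⁴ = 1.126×10¹² − 1.010×10¹⁰ = 1.115×10¹² K⁴.
1/ε₁ + 1/ε₂ − 1 = 2.083 + 1.449 − 1 = 2.533.
q = 5.67×10⁻⁸ × 1.115×10¹² / 2.533.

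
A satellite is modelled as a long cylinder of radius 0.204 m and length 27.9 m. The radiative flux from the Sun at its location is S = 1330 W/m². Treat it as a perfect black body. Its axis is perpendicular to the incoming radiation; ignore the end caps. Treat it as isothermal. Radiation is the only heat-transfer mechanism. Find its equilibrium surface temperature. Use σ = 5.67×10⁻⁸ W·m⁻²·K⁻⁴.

At equilibrium, absorbed power = emitted power.
Absorbing cross-section = 2rL = 11.38 m²; emitting surface = 2πrL = 35.76 m² (ratio π).
S·A_cross = εσ·A_surf·T⁴  ⇒  T⁴ = S/(πσ).
T⁴ = 1.00·1330/(π·5.67×10⁻⁸) = 7.467×10⁹ K⁴.
T = (7.467×10⁹)^(1/4).

T ≈ 294 K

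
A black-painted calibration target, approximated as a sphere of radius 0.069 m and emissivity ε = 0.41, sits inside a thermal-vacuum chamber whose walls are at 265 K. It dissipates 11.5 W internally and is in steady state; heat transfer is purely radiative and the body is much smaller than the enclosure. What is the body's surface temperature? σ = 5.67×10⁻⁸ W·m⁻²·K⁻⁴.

For a small grey body in a large enclosure, net radiated power = εσA(T⁴ − T_w⁴).
Steady state: P = εσA(T⁴ − T_w⁴) with A = 4πr² = 0.05983 m².
T⁴ = P/(εσA) + T_w⁴ = 11.5/(0.41·5.67×10⁻⁸·0.05983) + (265)⁴
    = 8.268×10⁹ + 4.932×10⁹ = 1.320×10¹⁰ K⁴.

T ≈ 339 K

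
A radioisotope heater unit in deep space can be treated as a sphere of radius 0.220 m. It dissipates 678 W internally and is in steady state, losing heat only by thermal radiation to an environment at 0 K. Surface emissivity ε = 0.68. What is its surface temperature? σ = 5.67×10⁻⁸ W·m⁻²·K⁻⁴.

T ≈ 412 K

Steady state: internal power = radiated power, P = εσA T⁴.
Radiating area A = 4πr² = 0.6082 m².
T⁴ = P/(εσA) = 678/(0.68·5.67×10⁻⁸·0.6082) = 2.891×10¹⁰ K⁴.
T = (2.891×10¹⁰)^(1/4).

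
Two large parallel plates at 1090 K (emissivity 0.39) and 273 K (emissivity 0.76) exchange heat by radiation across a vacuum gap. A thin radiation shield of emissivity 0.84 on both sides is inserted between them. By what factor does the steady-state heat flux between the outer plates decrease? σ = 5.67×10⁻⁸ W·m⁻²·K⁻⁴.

factor ≈ 1.48

Without shield: q₀ = σΔ(T⁴)/(1/ε₁+1/ε₂−1) with denominator 2.880.
With shield the two gaps are in series; the resistances add: (1/ε₁+1/ε_s−1)+(1/ε_s+1/ε₂−1) = 2.755+1.506 = 4.261.
Heat-flux ratio q₀/q = 4.261/2.880.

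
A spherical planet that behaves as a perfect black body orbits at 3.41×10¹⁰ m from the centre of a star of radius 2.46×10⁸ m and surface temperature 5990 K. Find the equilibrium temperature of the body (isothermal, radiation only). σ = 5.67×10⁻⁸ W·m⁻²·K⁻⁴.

T ≈ 360 K

The star's surface emits σT_*⁴; at distance d the flux is S = σT_*⁴(R_*/d)².
S = 5.67×10⁻⁸·(5990)⁴·(2.46×10⁸/3.41×10¹⁰)² = 3799 W/m².
For an isothermal sphere T⁴ = (1−a)S/(4σ) = 1.675×10¹⁰ K⁴.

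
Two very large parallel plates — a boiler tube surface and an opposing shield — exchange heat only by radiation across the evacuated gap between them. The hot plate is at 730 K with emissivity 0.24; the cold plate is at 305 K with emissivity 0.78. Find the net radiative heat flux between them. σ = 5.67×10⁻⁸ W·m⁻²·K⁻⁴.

q ≈ 3510 W/m²

For two infinite grey parallel plates, q = σ(T₁⁴ − T₂⁴)/(1/ε₁ + 1/ε₂ − 1).
T₁⁴ − T₂⁴ = 2.840×10¹¹ − 8.654×10⁹ = 2.753×10¹¹ K⁴.
1/ε₁ + 1/ε₂ − 1 = 4.167 + 1.282 − 1 = 4.449.
q = 5.67×10⁻⁸ × 2.753×10¹¹ / 4.449.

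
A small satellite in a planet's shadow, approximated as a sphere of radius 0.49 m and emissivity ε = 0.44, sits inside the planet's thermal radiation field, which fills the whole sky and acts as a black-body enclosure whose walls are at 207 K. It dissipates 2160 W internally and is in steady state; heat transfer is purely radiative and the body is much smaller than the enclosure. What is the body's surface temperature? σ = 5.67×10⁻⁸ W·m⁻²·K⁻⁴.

For a small grey body in a large enclosure, net radiated power = εσA(T⁴ − T_w⁴).
Steady state: P = εσA(T⁴ − T_w⁴) with A = 4πr² = 3.017 m².
T⁴ = P/(εσA) + T_w⁴ = 2160/(0.44·5.67×10⁻⁸·3.017) + (207)⁴
    = 2.870×10¹⁰ + 1.836×10⁹ = 3.053×10¹⁰ K⁴.

T ≈ 418 K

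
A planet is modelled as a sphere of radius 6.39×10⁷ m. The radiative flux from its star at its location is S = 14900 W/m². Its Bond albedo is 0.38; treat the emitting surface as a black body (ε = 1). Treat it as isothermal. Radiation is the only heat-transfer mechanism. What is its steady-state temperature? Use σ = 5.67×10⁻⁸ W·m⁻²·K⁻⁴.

T ≈ 449 K

At equilibrium, absorbed power = emitted power.
Absorbing cross-section = πr² = 1.283×10¹⁶ m²; emitting surface = 4πr² = 5.131×10¹⁶ m² (ratio 4).
(1−a)S·A_cross = εσ·A_surf·T⁴  ⇒  T⁴ = (1−a)S/(4σ).
T⁴ = 0.620·14900/(4·5.67×10⁻⁸) = 4.073×10¹⁰ K⁴.
T = (4.073×10¹⁰)^(1/4).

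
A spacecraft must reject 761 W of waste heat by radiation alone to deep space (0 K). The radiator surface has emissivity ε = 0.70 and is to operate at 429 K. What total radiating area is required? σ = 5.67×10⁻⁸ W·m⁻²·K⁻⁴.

P = εσA T⁴ ⇒ A = P/(εσT⁴).
T⁴ = 3.387×10¹⁰ K⁴.
A = 761/(0.70 × 5.67×10⁻⁸ × 3.387×10¹⁰).

A ≈ 0.566 m²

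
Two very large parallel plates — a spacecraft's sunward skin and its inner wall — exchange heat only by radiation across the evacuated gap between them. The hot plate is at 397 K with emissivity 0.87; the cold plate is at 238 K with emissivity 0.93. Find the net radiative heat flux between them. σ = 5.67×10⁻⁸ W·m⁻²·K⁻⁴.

For two infinite grey parallel plates, q = σ(T₁⁴ − T₂⁴)/(1/ε₁ + 1/ε₂ − 1).
T₁⁴ − T₂⁴ = 2.484×10¹⁰ − 3.209×10⁹ = 2.163×10¹⁰ K⁴.
1/ε₁ + 1/ε₂ − 1 = 1.149 + 1.075 − 1 = 1.225.
q = 5.67×10⁻⁸ × 2.163×10¹⁰ / 1.225.

q ≈ 1000 W/m²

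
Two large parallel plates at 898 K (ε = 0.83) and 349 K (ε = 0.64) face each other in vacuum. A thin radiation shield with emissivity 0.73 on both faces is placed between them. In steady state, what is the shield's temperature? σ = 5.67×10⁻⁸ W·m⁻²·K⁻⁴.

In steady state the net flux on the hot side equals that on the cold side.
σ(T₁⁴−T_s⁴)/D₁ = σ(T_s⁴−T₂⁴)/D₂, with D₁ = 1/ε₁+1/ε_s−1 = 1.575, D₂ = 1/ε_s+1/ε₂−1 = 1.932.
Solve for T_s⁴: T_s⁴ = (D₂·T₁⁴ + D₁·T₂⁴)/(D₁+D₂) = 3.650×10¹¹ K⁴.

T_s ≈ 777 K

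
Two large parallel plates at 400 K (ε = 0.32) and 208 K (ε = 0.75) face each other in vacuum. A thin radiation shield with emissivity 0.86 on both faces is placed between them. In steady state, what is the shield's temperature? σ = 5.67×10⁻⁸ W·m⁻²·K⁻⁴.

In steady state the net flux on the hot side equals that on the cold side.
σ(T₁⁴−T_s⁴)/D₁ = σ(T_s⁴−T₂⁴)/D₂, with D₁ = 1/ε₁+1/ε_s−1 = 3.288, D₂ = 1/ε_s+1/ε₂−1 = 1.496.
Solve for T_s⁴: T_s⁴ = (D₂·T₁⁴ + D₁·T₂⁴)/(D₁+D₂) = 9.293×10⁹ K⁴.

T_s ≈ 310 K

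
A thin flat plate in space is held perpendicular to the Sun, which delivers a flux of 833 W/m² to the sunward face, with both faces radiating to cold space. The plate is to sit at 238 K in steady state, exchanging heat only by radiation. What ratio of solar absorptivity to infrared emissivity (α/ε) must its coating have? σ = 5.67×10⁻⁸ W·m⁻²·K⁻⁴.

α/ε ≈ 0.437

Balance: αS·A = εσ·2A·T⁴ ⇒ α/ε = 2σT⁴/S.
α/ε = 2·5.67×10⁻⁸·(238)⁴/833 = 2·5.67×10⁻⁸·3.209×10⁹/833.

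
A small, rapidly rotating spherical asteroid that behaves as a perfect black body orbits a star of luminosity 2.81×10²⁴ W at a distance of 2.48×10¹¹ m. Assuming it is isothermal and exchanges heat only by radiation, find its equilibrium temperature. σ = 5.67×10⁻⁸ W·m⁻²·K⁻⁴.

First find the stellar flux at distance d: S = L/(4πd²) = 2.81×10²⁴/(4π·(2.48×10¹¹)²) = 3.636 W/m².
For an isothermal sphere, absorbed (1−a)S·πr² = emitted σ·4πr²·T⁴, so T⁴ = (1−a)S/(4σ).
T⁴ = 1.00·3.636/(4·5.67×10⁻⁸) = 1.603×10⁷ K⁴.

T ≈ 63.3 K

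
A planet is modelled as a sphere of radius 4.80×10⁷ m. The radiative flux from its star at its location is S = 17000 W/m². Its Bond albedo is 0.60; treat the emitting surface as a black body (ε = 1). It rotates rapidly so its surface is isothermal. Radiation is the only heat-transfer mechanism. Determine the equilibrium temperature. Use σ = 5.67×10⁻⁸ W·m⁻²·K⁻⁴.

At equilibrium, absorbed power = emitted power.
Absorbing cross-section = πr² = 7.238×10¹⁵ m²; emitting surface = 4πr² = 2.895×10¹⁶ m² (ratio 4).
(1−a)S·A_cross = εσ·A_surf·T⁴  ⇒  T⁴ = (1−a)S/(4σ).
T⁴ = 0.400·17000/(4·5.67×10⁻⁸) = 2.998×10¹⁰ K⁴.
T = (2.998×10¹⁰)^(1/4).

T ≈ 416 K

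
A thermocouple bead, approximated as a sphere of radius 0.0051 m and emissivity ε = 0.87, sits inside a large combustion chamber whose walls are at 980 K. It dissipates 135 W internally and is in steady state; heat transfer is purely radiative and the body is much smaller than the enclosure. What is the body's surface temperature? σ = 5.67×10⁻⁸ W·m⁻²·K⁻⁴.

For a small grey body in a large enclosure, net radiated power = εσA(T⁴ − T_w⁴).
Steady state: P = εσA(T⁴ − T_w⁴) with A = 4πr² = 3.269×10⁻⁴ m².
T⁴ = P/(εσA) + T_w⁴ = 135/(0.87·5.67×10⁻⁸·3.269×10⁻⁴) + (980)⁴
    = 8.373×10¹² + 9.224×10¹¹ = 9.295×10¹² K⁴.

T ≈ 1750 K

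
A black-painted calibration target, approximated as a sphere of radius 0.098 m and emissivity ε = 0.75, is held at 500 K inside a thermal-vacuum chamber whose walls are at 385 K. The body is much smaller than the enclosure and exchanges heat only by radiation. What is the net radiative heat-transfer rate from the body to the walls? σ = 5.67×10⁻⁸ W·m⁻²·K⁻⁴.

P_net ≈ 208 W

For a small grey body in a large enclosure: P_net = εσA(T_body⁴ − T_wall⁴).
A = 4πr² = 0.1207 m²; T_body⁴ − T_wall⁴ = 6.250×10¹⁰ − 2.197×10¹⁰ = 4.053×10¹⁰ K⁴.
|P_net| = 0.75·5.67×10⁻⁸·0.1207·4.053×10¹⁰.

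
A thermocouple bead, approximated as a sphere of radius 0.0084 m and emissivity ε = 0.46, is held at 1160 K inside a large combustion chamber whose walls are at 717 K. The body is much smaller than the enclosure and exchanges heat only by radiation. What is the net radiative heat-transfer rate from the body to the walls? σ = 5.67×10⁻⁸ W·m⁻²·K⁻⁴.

P_net ≈ 35.8 W

For a small grey body in a large enclosure: P_net = εσA(T_body⁴ − T_wall⁴).
A = 4πr² = 8.867×10⁻⁴ m²; T_body⁴ − T_wall⁴ = 1.811×10¹² − 2.643×10¹¹ = 1.546×10¹² K⁴.
|P_net| = 0.46·5.67×10⁻⁸·8.867×10⁻⁴·1.546×10¹².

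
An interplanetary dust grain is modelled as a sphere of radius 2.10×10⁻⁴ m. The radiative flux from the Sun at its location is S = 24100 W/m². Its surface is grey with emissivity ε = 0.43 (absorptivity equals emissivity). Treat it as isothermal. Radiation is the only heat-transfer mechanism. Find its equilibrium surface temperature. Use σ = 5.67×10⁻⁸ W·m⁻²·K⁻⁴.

At equilibrium, absorbed power = emitted power.
Absorbing cross-section = πr² = 1.385×10⁻⁷ m²; emitting surface = 4πr² = 5.542×10⁻⁷ m² (ratio 4).
εS·A_cross = εσ·A_surf·T⁴  ⇒  T⁴ = S/(4σ)   (ε cancels).
T⁴ = 24100/(4·5.67×10⁻⁸) = 1.063×10¹¹ K⁴.
T = (1.063×10¹¹)^(1/4).

T ≈ 571 K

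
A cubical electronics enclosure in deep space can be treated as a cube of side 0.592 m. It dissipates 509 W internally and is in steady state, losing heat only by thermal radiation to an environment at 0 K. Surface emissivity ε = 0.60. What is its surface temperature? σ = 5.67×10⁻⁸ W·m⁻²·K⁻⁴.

Steady state: internal power = radiated power, P = εσA T⁴.
Radiating area A = 6L² = 2.103 m².
T⁴ = P/(εσA) = 509/(0.60·5.67×10⁻⁸·2.103) = 7.115×10⁹ K⁴.
T = (7.115×10⁹)^(1/4).

T ≈ 290 K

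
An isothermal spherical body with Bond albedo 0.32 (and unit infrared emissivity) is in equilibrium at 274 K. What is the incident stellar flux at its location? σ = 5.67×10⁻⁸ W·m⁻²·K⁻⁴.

S ≈ 1880 W/m²

(1−a)S·πr² = σ·4πr²·T⁴ ⇒ S = 4σT⁴/(1−a).
S = 4·5.67×10⁻⁸·5.636×10⁹/0.680.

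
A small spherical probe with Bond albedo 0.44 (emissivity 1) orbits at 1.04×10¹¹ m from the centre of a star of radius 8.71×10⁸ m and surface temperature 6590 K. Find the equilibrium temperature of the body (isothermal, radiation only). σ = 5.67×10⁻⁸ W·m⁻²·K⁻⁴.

The star's surface emits σT_*⁴; at distance d the flux is S = σT_*⁴(R_*/d)².
S = 5.67×10⁻⁸·(6590)⁴·(8.71×10⁸/1.04×10¹¹)² = 7501 W/m².
For an isothermal sphere T⁴ = (1−a)S/(4σ) = 1.852×10¹⁰ K⁴.

T ≈ 369 K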